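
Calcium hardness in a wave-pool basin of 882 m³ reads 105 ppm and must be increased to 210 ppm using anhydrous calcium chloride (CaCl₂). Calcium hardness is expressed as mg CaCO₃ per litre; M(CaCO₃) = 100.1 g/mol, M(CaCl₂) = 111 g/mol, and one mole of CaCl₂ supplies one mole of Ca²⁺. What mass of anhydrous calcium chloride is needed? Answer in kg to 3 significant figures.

103 kg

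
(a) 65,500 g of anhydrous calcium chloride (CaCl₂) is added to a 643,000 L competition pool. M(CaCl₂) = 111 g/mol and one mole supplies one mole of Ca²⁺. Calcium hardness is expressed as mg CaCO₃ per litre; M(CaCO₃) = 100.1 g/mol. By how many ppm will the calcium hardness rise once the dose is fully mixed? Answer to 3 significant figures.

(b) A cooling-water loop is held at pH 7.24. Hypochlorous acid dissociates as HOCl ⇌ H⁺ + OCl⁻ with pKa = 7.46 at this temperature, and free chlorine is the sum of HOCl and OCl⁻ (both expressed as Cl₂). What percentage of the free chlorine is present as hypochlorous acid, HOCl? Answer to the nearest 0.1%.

(a) Moles of Ca²⁺: 65,500 g ÷ 111 g/mol = 590.1 mol.
(a) As CaCO₃: 590.1 mol × 100.1 g/mol = 59,070 g.
(a) Rise: 59,070 g / 643,000 L × 1000 = 91.86 mg/L.

(b) [OCl⁻]/[HOCl] = 10^(pH − pKa) = 10^(7.24 − 7.46) = 10^-0.22 = 0.6026.
(b) Fraction as HOCl = 1 / (1 + 0.6026) = 0.624.

(a) 91.9 ppm; (b) 62.4%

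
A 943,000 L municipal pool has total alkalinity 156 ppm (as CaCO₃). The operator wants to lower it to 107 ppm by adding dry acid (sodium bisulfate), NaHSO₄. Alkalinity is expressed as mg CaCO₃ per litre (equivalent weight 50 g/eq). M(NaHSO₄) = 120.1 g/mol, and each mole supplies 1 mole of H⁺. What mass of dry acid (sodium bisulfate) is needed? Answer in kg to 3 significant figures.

111 kg

Alkalinity to neutralize: (156 − 107) = 49 mg/L as CaCO₃ × 943,000 L = 46,210 g as CaCO₃.
Equivalents of H⁺ required: 46,210 ÷ 50 g/eq = 924.1 eq = 924.1 mol NaHSO₄.
Mass of NaHSO₄: 924.1 × 120.1 = 111,000 g.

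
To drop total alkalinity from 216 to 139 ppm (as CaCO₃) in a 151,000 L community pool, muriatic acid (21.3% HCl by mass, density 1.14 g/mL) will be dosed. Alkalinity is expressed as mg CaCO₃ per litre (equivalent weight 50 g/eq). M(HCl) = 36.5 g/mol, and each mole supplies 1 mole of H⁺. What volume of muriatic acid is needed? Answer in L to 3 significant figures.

35.0 L

Alkalinity to neutralize: (216 − 139) = 77 mg/L as CaCO₃ × 151,000 L = 11,630 g as CaCO₃.
Equivalents of H⁺ required: 11,630 ÷ 50 g/eq = 232.5 eq = 232.5 mol HCl.
Mass of HCl: 232.5 × 36.5 = 8488 g.
Mass of 21.3% solution: 8488 / 0.213 = 39,850 g.
Volume: 39,850 g ÷ 1.14 g/mL = 34,950 mL.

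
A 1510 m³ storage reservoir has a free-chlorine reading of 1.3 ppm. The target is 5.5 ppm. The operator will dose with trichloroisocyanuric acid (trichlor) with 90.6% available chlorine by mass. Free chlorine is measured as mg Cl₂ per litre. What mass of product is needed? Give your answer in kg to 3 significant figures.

Volume: 1510 m³ = 1,510,000 L.
Chlorine deficit: 5.5 − 1.3 = 4.2 ppm = 4.2 mg/L as Cl₂.
Cl₂ equivalent needed: 4.2 mg/L × 1,510,000 L = 6,342,000 mg = 6342 g.
Product at 90.6% available chlorine: 6342 / 0.906 = 7000 g.

7.00 kg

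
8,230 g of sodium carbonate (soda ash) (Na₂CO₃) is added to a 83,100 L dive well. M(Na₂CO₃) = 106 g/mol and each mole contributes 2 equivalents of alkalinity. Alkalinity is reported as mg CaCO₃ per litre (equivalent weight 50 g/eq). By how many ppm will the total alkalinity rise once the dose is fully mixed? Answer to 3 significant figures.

Moles of Na₂CO₃: 8,230 g ÷ 106 g/mol = 77.64 mol → 155.3 eq of alkalinity.
As CaCO₃: 155.3 eq × 50 g/eq = 7764 g.
Rise: 7764 g / 83,100 L × 1000 = 93.43 mg/L.

93.4 ppm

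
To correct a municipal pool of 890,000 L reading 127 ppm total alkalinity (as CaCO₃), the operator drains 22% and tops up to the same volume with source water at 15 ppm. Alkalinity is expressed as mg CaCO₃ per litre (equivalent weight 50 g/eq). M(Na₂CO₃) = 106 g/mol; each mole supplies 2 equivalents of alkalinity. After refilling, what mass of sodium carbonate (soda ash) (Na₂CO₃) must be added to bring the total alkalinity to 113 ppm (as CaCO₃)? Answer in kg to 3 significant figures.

After draining 22% and refilling: 127 × 0.78 + 15 × 0.22 = 102.36 ppm.
Deficit to target: 113 − 102.36 = 10.64 mg/L.
As CaCO₃: 10.64 mg/L × 890,000 L = 9470 g; ÷ 50 g/eq ÷ 2 = 94.7 mol Na₂CO₃.
Mass: 94.7 × 106 = 10,040 g.

10.0 kg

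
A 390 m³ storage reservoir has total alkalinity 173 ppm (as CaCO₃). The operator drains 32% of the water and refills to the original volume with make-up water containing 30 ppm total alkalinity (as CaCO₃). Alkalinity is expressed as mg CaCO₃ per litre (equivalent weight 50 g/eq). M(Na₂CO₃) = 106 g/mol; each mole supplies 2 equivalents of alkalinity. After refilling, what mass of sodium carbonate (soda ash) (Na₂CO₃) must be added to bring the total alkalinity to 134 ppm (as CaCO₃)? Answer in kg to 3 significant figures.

Volume: 390 m³ = 390,000 L.
After draining 32% and refilling: 173 × 0.68 + 30 × 0.32 = 127.24 ppm.
Deficit to target: 134 − 127.24 = 6.76 mg/L.
As CaCO₃: 6.76 mg/L × 390,000 L = 2636 g; ÷ 50 g/eq ÷ 2 = 26.36 mol Na₂CO₃.
Mass: 26.36 × 106 = 2795 g.

2.79 kg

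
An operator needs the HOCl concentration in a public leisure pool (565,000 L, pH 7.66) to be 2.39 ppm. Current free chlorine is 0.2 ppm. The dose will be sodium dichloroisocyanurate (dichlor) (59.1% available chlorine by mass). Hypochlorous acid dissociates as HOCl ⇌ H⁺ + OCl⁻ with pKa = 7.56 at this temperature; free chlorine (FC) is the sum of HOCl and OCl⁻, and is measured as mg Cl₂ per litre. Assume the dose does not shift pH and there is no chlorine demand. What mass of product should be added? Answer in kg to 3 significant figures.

4.97 kg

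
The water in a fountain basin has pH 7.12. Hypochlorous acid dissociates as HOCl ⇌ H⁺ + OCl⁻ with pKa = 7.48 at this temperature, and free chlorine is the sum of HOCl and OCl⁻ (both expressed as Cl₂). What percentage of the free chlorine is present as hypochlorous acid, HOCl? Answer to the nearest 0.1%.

[OCl⁻]/[HOCl] = 10^(pH − pKa) = 10^(7.12 − 7.48) = 10^-0.36 = 0.4365.
Fraction as HOCl = 1 / (1 + 0.4365) = 0.6961.

69.6%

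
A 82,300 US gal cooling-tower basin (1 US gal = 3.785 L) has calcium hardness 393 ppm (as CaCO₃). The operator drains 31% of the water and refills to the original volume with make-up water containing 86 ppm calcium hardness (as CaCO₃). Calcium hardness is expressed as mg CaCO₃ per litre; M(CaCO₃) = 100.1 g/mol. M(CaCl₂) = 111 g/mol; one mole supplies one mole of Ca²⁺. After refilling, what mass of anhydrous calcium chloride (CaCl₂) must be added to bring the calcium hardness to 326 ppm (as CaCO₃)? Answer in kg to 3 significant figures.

9.73 kg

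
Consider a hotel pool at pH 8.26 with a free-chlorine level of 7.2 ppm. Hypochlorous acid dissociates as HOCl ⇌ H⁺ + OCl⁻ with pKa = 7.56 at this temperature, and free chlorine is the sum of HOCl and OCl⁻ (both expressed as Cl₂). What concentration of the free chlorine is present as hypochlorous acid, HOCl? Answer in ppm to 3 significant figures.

1.20 ppm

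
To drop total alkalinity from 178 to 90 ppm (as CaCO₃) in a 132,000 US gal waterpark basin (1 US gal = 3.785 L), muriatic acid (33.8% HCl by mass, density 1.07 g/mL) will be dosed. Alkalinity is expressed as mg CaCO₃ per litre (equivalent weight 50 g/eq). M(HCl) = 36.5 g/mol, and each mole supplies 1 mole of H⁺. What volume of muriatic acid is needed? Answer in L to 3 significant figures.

88.7 L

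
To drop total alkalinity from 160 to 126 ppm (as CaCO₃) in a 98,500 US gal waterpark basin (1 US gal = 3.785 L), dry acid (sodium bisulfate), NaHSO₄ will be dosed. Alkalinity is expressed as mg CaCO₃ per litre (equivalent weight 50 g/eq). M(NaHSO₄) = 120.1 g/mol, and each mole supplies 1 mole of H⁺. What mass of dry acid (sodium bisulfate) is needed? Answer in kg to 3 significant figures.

Volume: 98,500 US gal × 3.785 L/gal = 372,822 L.
Alkalinity to neutralize: (160 − 126) = 34 mg/L as CaCO₃ × 372,822 L = 12,680 g as CaCO₃.
Equivalents of H⁺ required: 12,680 ÷ 50 g/eq = 253.5 eq = 253.5 mol NaHSO₄.
Mass of NaHSO₄: 253.5 × 120.1 = 30,450 g.

30.4 kg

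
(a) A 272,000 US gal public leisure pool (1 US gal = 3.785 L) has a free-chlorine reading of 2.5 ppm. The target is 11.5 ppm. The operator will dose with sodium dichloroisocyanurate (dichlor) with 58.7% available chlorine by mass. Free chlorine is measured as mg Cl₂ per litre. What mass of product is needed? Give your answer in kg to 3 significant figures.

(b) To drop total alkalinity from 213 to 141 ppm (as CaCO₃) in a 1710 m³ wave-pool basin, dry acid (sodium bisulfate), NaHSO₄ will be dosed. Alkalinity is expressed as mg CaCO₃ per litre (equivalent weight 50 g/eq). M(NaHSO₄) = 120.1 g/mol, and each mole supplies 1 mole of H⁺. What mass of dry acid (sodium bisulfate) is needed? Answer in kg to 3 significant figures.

(a) 15.8 kg; (b) 296 kg

(a) Volume: 272,000 US gal × 3.785 L/gal = 1,029,520 L.
(a) Chlorine deficit: 11.5 − 2.5 = 9 ppm = 9 mg/L as Cl₂.
(a) Cl₂ equivalent needed: 9 mg/L × 1,029,520 L = 9,266,000 mg = 9266 g.
(a) Product at 58.7% available chlorine: 9266 / 0.587 = 15,780 g.

(b) Volume: 1710 m³ = 1,710,000 L.
(b) Alkalinity to neutralize: (213 − 141) = 72 mg/L as CaCO₃ × 1,710,000 L = 123,100 g as CaCO₃.
(b) Equivalents of H⁺ required: 123,100 ÷ 50 g/eq = 2462 eq = 2462 mol NaHSO₄.
(b) Mass of NaHSO₄: 2462 × 120.1 = 295,700 g.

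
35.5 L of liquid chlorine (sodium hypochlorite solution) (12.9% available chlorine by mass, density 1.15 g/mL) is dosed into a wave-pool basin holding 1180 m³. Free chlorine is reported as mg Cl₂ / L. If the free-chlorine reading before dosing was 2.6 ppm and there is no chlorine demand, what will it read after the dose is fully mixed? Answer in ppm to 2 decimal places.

Volume: 1180 m³ = 1,180,000 L.
Mass of solution: 35.5 L × 1000 mL/L × 1.15 g/mL = 40,820 g.
Available chlorine delivered: 40,820 g × 0.129 = 5266 g as Cl₂.
Concentration rise: 5266 g / 1,180,000 L = 4.463 mg/L = 4.46 ppm.
Final FC: 2.6 + 4.46 = 7.06 ppm.

7.06 ppm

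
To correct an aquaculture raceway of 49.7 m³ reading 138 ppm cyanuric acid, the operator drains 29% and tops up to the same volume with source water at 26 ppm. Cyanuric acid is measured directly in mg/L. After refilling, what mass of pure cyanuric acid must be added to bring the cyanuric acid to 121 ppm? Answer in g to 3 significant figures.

769 g

Volume: 49.7 m³ = 49,700 L.
After draining 29% and refilling: 138 × 0.71 + 26 × 0.29 = 105.52 ppm.
Deficit to target: 121 − 105.52 = 15.48 mg/L.
Mass: 15.48 mg/L × 49,700 L = 769.4 g cyanuric acid.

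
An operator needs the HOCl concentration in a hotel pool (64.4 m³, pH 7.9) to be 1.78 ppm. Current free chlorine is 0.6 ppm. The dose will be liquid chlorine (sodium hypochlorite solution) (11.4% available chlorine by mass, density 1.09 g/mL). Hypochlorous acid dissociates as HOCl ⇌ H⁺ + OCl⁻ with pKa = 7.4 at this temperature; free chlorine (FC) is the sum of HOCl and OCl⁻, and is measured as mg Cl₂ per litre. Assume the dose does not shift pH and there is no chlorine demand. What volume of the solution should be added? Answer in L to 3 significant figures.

Volume: 64.4 m³ = 64,400 L.
[OCl⁻]/[HOCl] = 10^(pH − pKa) = 10^(7.9 − 7.4) = 3.162; fraction as HOCl = 1/(1 + 3.162) = 0.2403.
Free chlorine required for 1.78 ppm HOCl: 1.78 / 0.2403 = 7.409 ppm.
FC to add: 7.409 − 0.6 = 6.809 mg/L as Cl₂.
Cl₂ equivalent: 6.809 mg/L × 64,400 L = 438.5 g.
Product at 11.4% available Cl: 438.5 / 0.114 = 3846 g.
Volume: 3846 g ÷ 1.09 g/mL = 3529 mL.

3.53 L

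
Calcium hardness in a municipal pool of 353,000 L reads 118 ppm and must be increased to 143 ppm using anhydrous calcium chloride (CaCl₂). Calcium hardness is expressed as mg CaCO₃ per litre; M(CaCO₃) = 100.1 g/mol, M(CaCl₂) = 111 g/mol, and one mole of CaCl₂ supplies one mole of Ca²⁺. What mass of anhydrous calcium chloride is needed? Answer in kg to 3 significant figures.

9.79 kg

Hardness to add: (143 − 118) = 25 mg/L as CaCO₃ × 353,000 L = 8825 g as CaCO₃.
Moles of Ca²⁺ (1 mol Ca²⁺ ≡ 1 mol CaCO₃): 8825 / 100.1 g/mol = 88.16 mol.
Mass of CaCl₂: 88.16 × 111 = 9786 g.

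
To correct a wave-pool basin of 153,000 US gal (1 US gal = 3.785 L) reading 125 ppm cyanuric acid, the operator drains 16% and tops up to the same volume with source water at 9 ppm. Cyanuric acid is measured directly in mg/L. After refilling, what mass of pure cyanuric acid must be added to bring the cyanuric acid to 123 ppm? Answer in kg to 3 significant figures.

9.59 kg

Volume: 153,000 US gal × 3.785 L/gal = 579,105 L.
After draining 16% and refilling: 125 × 0.84 + 9 × 0.16 = 106.44 ppm.
Deficit to target: 123 − 106.44 = 16.56 mg/L.
Mass: 16.56 mg/L × 579,105 L = 9590 g cyanuric acid.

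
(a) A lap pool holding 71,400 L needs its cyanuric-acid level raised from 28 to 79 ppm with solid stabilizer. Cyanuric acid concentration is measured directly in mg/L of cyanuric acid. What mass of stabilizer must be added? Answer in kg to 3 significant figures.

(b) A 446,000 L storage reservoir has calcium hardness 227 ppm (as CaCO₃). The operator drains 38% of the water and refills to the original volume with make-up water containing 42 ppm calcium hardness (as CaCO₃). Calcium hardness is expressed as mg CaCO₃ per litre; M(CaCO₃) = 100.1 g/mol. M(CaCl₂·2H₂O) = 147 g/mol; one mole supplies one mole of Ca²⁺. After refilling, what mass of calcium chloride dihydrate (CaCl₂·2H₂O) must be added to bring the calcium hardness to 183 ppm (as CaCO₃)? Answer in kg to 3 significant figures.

(a) 3.64 kg; (b) 17.2 kg

(a) CYA to add: (79 − 28) = 51 mg/L × 71,400 L = 3641 g cyanuric acid.

(b) After draining 38% and refilling: 227 × 0.62 + 42 × 0.38 = 156.7 ppm.
(b) Deficit to target: 183 − 156.7 = 26.3 mg/L.
(b) As CaCO₃: 26.3 mg/L × 446,000 L = 11,730 g; ÷ 100.1 = 117.2 mol Ca²⁺.
(b) Mass: 117.2 × 147 = 17,230 g.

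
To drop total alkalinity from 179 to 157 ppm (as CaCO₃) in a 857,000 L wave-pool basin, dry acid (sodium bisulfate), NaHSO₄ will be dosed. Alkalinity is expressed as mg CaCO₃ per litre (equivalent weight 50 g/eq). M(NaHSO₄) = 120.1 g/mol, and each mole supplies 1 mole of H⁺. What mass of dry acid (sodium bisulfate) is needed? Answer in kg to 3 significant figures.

Alkalinity to neutralize: (179 − 157) = 22 mg/L as CaCO₃ × 857,000 L = 18,850 g as CaCO₃.
Equivalents of H⁺ required: 18,850 ÷ 50 g/eq = 377.1 eq = 377.1 mol NaHSO₄.
Mass of NaHSO₄: 377.1 × 120.1 = 45,290 g.

45.3 kg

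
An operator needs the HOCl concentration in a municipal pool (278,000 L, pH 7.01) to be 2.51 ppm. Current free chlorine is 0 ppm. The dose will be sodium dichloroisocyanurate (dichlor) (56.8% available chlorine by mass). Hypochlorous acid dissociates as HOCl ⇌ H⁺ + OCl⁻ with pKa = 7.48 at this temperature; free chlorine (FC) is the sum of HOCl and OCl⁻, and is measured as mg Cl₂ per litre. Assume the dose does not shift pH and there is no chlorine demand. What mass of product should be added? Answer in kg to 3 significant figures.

[OCl⁻]/[HOCl] = 10^(pH − pKa) = 10^(7.01 − 7.48) = 0.3388; fraction as HOCl = 1/(1 + 0.3388) = 0.7469.
Free chlorine required for 2.51 ppm HOCl: 2.51 / 0.7469 = 3.36 ppm.
FC to add: 3.36 − 0 = 3.36 mg/L as Cl₂.
Cl₂ equivalent: 3.36 mg/L × 278,000 L = 934.2 g.
Product at 56.8% available Cl: 934.2 / 0.568 = 1645 g.

1.64 kg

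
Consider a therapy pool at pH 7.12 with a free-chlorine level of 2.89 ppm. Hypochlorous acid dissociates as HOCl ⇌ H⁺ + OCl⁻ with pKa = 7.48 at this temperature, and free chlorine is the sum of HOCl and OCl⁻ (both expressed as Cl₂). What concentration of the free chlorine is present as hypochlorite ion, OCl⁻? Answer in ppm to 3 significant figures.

0.878 ppm

[OCl⁻]/[HOCl] = 10^(pH − pKa) = 10^(7.12 − 7.48) = 10^-0.36 = 0.4365.
Fraction as HOCl = 1 / (1 + 0.4365) = 0.6961.
OCl⁻ = (1 − 0.6961) × 2.89 ppm = 0.8782 ppm.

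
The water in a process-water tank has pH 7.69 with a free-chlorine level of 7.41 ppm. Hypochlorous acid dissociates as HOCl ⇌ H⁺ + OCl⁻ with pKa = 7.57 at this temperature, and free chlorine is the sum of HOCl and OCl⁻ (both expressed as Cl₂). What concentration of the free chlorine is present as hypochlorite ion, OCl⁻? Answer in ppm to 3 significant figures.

[OCl⁻]/[HOCl] = 10^(pH − pKa) = 10^(7.69 − 7.57) = 10^0.12 = 1.318.
Fraction as HOCl = 1 / (1 + 1.318) = 0.4314.
OCl⁻ = (1 − 0.4314) × 7.41 ppm = 4.214 ppm.

4.21 ppm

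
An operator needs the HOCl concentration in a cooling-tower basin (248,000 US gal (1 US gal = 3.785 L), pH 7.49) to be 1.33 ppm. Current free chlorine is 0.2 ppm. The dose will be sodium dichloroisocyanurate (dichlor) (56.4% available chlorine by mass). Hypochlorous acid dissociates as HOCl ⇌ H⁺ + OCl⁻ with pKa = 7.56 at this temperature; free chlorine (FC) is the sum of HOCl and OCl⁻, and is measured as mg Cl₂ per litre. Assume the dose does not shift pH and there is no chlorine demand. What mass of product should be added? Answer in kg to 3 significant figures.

Volume: 248,000 US gal × 3.785 L/gal = 938,680 L.
[OCl⁻]/[HOCl] = 10^(pH − pKa) = 10^(7.49 − 7.56) = 0.8511; fraction as HOCl = 1/(1 + 0.8511) = 0.5402.
Free chlorine required for 1.33 ppm HOCl: 1.33 / 0.5402 = 2.462 ppm.
FC to add: 2.462 − 0.2 = 2.262 mg/L as Cl₂.
Cl₂ equivalent: 2.262 mg/L × 938,680 L = 2123 g.
Product at 56.4% available Cl: 2123 / 0.564 = 3765 g.

3.76 kg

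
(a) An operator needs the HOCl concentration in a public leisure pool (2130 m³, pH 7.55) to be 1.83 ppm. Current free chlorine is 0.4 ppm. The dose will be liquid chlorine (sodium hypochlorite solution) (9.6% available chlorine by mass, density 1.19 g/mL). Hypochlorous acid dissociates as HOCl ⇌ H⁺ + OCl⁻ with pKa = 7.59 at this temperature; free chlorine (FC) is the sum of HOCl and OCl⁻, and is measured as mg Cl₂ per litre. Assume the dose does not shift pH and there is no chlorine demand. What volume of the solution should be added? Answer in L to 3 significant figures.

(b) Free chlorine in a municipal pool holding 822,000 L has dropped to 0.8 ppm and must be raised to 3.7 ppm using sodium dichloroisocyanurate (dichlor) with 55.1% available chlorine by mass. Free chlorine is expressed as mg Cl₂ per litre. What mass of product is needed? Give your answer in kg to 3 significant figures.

(a) Volume: 2130 m³ = 2,130,000 L.
(a) [OCl⁻]/[HOCl] = 10^(pH − pKa) = 10^(7.55 − 7.59) = 0.912; fraction as HOCl = 1/(1 + 0.912) = 0.523.
(a) Free chlorine required for 1.83 ppm HOCl: 1.83 / 0.523 = 3.499 ppm.
(a) FC to add: 3.499 − 0.4 = 3.099 mg/L as Cl₂.
(a) Cl₂ equivalent: 3.099 mg/L × 2,130,000 L = 6601 g.
(a) Product at 9.6% available Cl: 6601 / 0.096 = 68,760 g.
(a) Volume: 68,760 g ÷ 1.19 g/mL = 57,780 mL.

(b) Chlorine deficit: 3.7 − 0.8 = 2.9 ppm = 2.9 mg/L as Cl₂.
(b) Cl₂ equivalent needed: 2.9 mg/L × 822,000 L = 2,384,000 mg = 2384 g.
(b) Product at 55.1% available chlorine: 2384 / 0.551 = 4326 g.

(a) 57.8 L; (b) 4.33 kg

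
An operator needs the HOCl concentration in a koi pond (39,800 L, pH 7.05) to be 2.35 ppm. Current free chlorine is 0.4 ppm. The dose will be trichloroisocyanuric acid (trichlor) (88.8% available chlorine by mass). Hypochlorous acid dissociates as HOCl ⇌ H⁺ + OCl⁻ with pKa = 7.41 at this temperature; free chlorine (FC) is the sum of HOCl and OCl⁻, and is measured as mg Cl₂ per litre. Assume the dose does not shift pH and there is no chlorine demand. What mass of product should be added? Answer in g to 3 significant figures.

[OCl⁻]/[HOCl] = 10^(pH − pKa) = 10^(7.05 − 7.41) = 0.4365; fraction as HOCl = 1/(1 + 0.4365) = 0.6961.
Free chlorine required for 2.35 ppm HOCl: 2.35 / 0.6961 = 3.376 ppm.
FC to add: 3.376 − 0.4 = 2.976 mg/L as Cl₂.
Cl₂ equivalent: 2.976 mg/L × 39,800 L = 118.4 g.
Product at 88.8% available Cl: 118.4 / 0.888 = 133.4 g.

133 g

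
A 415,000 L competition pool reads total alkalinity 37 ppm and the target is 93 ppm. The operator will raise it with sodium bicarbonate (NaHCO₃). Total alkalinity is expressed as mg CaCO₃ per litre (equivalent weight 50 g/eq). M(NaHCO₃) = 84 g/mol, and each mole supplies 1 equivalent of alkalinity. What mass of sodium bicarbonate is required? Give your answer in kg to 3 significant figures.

39.0 kg

Alkalinity to add: (93 − 37) = 56 mg/L as CaCO₃ × 415,000 L = 23,240 g as CaCO₃.
Equivalents: 23,240 g ÷ 50 g/eq = 464.8 eq.
NaHCO₃ supplies 1 eq per mole → 464.8 mol.
Mass: 464.8 mol × 84 g/mol = 39,040 g.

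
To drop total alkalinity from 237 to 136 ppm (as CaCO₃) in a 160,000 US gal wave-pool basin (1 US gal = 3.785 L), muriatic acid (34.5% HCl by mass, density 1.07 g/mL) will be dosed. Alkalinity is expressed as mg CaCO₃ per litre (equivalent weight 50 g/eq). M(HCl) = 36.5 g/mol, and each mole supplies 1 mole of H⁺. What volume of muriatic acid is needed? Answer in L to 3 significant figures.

121 L

Volume: 160,000 US gal × 3.785 L/gal = 605,600 L.
Alkalinity to neutralize: (237 − 136) = 101 mg/L as CaCO₃ × 605,600 L = 61,170 g as CaCO₃.
Equivalents of H⁺ required: 61,170 ÷ 50 g/eq = 1223 eq = 1223 mol HCl.
Mass of HCl: 1223 × 36.5 = 44,650 g.
Mass of 34.5% solution: 44,650 / 0.345 = 129,400 g.
Volume: 129,400 g ÷ 1.07 g/mL = 121,000 mL.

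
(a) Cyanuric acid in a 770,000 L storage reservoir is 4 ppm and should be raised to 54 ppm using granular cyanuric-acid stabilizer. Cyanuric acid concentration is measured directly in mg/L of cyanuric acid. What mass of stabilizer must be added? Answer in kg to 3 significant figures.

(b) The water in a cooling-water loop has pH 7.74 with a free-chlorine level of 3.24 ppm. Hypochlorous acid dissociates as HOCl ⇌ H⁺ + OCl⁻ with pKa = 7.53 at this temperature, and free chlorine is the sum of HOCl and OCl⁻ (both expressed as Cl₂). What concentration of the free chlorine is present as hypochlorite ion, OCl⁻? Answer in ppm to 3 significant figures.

(a) CYA to add: (54 − 4) = 50 mg/L × 770,000 L = 38,500 g cyanuric acid.

(b) [OCl⁻]/[HOCl] = 10^(pH − pKa) = 10^(7.74 − 7.53) = 10^0.21 = 1.622.
(b) Fraction as HOCl = 1 / (1 + 1.622) = 0.3814.
(b) OCl⁻ = (1 − 0.3814) × 3.24 ppm = 2.004 ppm.

(a) 38.5 kg; (b) 2.00 ppm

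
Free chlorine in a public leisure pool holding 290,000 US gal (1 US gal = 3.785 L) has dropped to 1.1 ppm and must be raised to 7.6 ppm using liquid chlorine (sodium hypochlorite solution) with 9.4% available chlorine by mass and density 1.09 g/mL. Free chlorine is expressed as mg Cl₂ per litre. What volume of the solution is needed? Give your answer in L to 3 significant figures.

Volume: 290,000 US gal × 3.785 L/gal = 1,097,650 L.
Chlorine deficit: 7.6 − 1.1 = 6.5 ppm = 6.5 mg/L as Cl₂.
Cl₂ equivalent needed: 6.5 mg/L × 1,097,650 L = 7,135,000 mg = 7135 g.
Product at 9.4% available chlorine: 7135 / 0.094 = 75,900 g.
Volume at density 1.09 g/mL: 75,900 g ÷ 1.09 g/mL = 69,630 mL.

69.6 L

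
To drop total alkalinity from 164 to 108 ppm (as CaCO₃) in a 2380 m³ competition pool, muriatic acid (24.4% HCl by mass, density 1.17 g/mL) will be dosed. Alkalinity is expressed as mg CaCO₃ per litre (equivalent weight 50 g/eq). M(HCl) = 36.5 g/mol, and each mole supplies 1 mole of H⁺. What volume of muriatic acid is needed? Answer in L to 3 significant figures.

Volume: 2380 m³ = 2,380,000 L.
Alkalinity to neutralize: (164 − 108) = 56 mg/L as CaCO₃ × 2,380,000 L = 133,300 g as CaCO₃.
Equivalents of H⁺ required: 133,300 ÷ 50 g/eq = 2666 eq = 2666 mol HCl.
Mass of HCl: 2666 × 36.5 = 97,290 g.
Mass of 24.4% solution: 97,290 / 0.244 = 398,700 g.
Volume: 398,700 g ÷ 1.17 g/mL = 340,800 mL.

341 L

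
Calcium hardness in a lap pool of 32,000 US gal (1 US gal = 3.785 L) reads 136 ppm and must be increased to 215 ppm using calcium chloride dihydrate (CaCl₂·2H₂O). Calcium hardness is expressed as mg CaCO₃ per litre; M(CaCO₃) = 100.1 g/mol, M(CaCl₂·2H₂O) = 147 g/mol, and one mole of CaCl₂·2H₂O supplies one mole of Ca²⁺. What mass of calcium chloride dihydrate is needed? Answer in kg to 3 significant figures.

Volume: 32,000 US gal × 3.785 L/gal = 121,120 L.
Hardness to add: (215 − 136) = 79 mg/L as CaCO₃ × 121,120 L = 9568 g as CaCO₃.
Moles of Ca²⁺ (1 mol Ca²⁺ ≡ 1 mol CaCO₃): 9568 / 100.1 g/mol = 95.59 mol.
Mass of CaCl₂·2H₂O: 95.59 × 147 = 14,050 g.

14.1 kg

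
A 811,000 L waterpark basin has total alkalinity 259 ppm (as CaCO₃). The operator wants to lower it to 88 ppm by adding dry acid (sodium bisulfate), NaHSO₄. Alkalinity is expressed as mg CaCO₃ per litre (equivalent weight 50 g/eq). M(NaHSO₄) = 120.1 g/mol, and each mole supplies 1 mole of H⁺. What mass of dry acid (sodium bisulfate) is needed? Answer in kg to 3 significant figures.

Alkalinity to neutralize: (259 − 88) = 171 mg/L as CaCO₃ × 811,000 L = 138,700 g as CaCO₃.
Equivalents of H⁺ required: 138,700 ÷ 50 g/eq = 2774 eq = 2774 mol NaHSO₄.
Mass of NaHSO₄: 2774 × 120.1 = 333,100 g.

333 kg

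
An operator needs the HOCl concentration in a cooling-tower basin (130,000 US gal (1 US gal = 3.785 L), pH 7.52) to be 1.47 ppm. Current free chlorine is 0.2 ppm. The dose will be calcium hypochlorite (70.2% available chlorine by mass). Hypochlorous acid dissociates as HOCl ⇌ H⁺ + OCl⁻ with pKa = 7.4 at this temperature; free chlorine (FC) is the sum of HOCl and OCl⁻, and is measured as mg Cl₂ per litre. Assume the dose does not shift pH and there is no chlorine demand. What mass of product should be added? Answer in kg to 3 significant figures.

2.25 kg

Volume: 130,000 US gal × 3.785 L/gal = 492,050 L.
[OCl⁻]/[HOCl] = 10^(pH − pKa) = 10^(7.52 − 7.4) = 1.318; fraction as HOCl = 1/(1 + 1.318) = 0.4314.
Free chlorine required for 1.47 ppm HOCl: 1.47 / 0.4314 = 3.408 ppm.
FC to add: 3.408 − 0.2 = 3.208 mg/L as Cl₂.
Cl₂ equivalent: 3.208 mg/L × 492,050 L = 1578 g.
Product at 70.2% available Cl: 1578 / 0.702 = 2248 g.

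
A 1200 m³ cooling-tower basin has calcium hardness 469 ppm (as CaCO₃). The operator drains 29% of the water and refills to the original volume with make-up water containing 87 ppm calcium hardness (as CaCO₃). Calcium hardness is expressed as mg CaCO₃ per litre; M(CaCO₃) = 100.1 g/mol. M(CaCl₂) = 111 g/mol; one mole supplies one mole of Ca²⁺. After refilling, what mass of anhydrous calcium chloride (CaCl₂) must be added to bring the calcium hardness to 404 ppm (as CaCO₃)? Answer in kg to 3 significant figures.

Volume: 1200 m³ = 1,200,000 L.
After draining 29% and refilling: 469 × 0.71 + 87 × 0.29 = 358.22 ppm.
Deficit to target: 404 − 358.22 = 45.78 mg/L.
As CaCO₃: 45.78 mg/L × 1,200,000 L = 54,940 g; ÷ 100.1 = 548.8 mol Ca²⁺.
Mass: 548.8 × 111 = 60,920 g.

60.9 kg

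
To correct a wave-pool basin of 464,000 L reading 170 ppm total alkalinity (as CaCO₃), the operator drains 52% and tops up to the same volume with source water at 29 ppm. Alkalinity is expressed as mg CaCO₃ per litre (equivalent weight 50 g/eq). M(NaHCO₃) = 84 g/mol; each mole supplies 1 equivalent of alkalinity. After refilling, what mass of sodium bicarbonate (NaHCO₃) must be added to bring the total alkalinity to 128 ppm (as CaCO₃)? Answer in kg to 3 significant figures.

After draining 52% and refilling: 170 × 0.48 + 29 × 0.52 = 96.68 ppm.
Deficit to target: 128 − 96.68 = 31.32 mg/L.
As CaCO₃: 31.32 mg/L × 464,000 L = 14,530 g; ÷ 50 g/eq ÷ 1 = 290.6 mol NaHCO₃.
Mass: 290.6 × 84 = 24,410 g.

24.4 kg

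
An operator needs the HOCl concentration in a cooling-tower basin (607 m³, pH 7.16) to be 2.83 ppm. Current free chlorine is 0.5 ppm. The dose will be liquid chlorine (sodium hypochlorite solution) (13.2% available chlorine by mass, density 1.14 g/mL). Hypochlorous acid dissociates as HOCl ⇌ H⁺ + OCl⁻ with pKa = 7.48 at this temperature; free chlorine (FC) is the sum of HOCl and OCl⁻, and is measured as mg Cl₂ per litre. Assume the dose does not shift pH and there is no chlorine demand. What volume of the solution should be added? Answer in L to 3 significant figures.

14.9 L

Volume: 607 m³ = 607,000 L.
[OCl⁻]/[HOCl] = 10^(pH − pKa) = 10^(7.16 − 7.48) = 0.4786; fraction as HOCl = 1/(1 + 0.4786) = 0.6763.
Free chlorine required for 2.83 ppm HOCl: 2.83 / 0.6763 = 4.185 ppm.
FC to add: 4.185 − 0.5 = 3.685 mg/L as Cl₂.
Cl₂ equivalent: 3.685 mg/L × 607,000 L = 2237 g.
Product at 13.2% available Cl: 2237 / 0.132 = 16,940 g.
Volume: 16,940 g ÷ 1.14 g/mL = 14,860 mL.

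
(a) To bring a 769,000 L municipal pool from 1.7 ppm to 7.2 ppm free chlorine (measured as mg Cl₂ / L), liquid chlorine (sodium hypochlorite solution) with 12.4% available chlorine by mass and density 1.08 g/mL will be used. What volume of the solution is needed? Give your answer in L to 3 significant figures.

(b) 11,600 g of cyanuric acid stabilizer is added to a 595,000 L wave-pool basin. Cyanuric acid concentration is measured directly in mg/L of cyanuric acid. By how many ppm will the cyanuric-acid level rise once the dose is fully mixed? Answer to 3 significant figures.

(a) 31.6 L; (b) 19.5 ppm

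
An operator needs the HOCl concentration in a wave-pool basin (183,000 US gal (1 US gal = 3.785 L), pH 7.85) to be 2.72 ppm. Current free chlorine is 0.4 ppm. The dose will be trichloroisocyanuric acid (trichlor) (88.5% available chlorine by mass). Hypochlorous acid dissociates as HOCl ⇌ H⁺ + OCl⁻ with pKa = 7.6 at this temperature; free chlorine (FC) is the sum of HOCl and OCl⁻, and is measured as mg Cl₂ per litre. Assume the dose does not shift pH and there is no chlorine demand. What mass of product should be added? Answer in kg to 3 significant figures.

5.60 kg

Volume: 183,000 US gal × 3.785 L/gal = 692,655 L.
[OCl⁻]/[HOCl] = 10^(pH − pKa) = 10^(7.85 − 7.6) = 1.778; fraction as HOCl = 1/(1 + 1.778) = 0.3599.
Free chlorine required for 2.72 ppm HOCl: 2.72 / 0.3599 = 7.557 ppm.
FC to add: 7.557 − 0.4 = 7.157 mg/L as Cl₂.
Cl₂ equivalent: 7.157 mg/L × 692,655 L = 4957 g.
Product at 88.5% available Cl: 4957 / 0.885 = 5601 g.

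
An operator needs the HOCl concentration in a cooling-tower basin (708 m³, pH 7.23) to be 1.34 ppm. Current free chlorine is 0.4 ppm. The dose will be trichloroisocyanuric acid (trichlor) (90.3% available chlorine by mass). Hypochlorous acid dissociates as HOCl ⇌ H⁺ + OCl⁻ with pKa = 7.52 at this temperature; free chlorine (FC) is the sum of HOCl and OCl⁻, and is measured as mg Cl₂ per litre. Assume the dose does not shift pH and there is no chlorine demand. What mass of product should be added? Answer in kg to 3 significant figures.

1.28 kg

Volume: 708 m³ = 708,000 L.
[OCl⁻]/[HOCl] = 10^(pH − pKa) = 10^(7.23 − 7.52) = 0.5129; fraction as HOCl = 1/(1 + 0.5129) = 0.661.
Free chlorine required for 1.34 ppm HOCl: 1.34 / 0.661 = 2.027 ppm.
FC to add: 2.027 − 0.4 = 1.627 mg/L as Cl₂.
Cl₂ equivalent: 1.627 mg/L × 708,000 L = 1152 g.
Product at 90.3% available Cl: 1152 / 0.903 = 1276 g.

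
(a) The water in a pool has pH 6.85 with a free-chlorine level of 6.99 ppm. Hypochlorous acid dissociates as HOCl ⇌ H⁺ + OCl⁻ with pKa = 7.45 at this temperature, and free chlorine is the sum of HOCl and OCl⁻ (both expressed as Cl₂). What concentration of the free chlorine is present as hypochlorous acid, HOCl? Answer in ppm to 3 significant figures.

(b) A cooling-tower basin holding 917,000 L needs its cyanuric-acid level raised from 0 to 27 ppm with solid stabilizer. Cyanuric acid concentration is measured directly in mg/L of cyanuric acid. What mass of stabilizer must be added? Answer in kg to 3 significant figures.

(a) [OCl⁻]/[HOCl] = 10^(pH − pKa) = 10^(6.85 − 7.45) = 10^-0.60 = 0.2512.
(a) Fraction as HOCl = 1 / (1 + 0.2512) = 0.7992.
(a) HOCl = 0.7992 × 6.99 ppm = 5.587 ppm.

(b) CYA to add: (27 − 0) = 27 mg/L × 917,000 L = 24,760 g cyanuric acid.

(a) 5.59 ppm; (b) 24.8 kg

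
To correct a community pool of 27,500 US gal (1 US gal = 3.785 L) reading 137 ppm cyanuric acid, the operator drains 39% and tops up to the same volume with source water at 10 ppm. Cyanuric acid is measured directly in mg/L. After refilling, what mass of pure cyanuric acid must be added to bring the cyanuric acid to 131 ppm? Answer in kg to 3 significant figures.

4.53 kg

Volume: 27,500 US gal × 3.785 L/gal = 104,088 L.
After draining 39% and refilling: 137 × 0.61 + 10 × 0.39 = 87.47 ppm.
Deficit to target: 131 − 87.47 = 43.53 mg/L.
Mass: 43.53 mg/L × 104,088 L = 4531 g cyanuric acid.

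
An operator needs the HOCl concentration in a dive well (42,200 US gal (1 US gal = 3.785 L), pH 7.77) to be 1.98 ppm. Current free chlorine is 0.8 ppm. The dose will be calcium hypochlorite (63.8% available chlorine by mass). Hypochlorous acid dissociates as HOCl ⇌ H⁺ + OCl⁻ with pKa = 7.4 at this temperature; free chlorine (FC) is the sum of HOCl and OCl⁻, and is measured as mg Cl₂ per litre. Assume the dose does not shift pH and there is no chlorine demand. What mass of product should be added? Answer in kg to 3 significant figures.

1.46 kg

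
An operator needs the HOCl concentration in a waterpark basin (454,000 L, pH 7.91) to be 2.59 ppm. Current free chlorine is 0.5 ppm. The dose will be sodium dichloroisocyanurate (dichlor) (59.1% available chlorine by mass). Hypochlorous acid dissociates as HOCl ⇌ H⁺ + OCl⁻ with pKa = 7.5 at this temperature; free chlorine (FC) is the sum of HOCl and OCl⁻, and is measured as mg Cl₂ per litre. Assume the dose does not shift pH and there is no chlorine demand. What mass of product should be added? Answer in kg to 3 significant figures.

6.72 kg

[OCl⁻]/[HOCl] = 10^(pH − pKa) = 10^(7.91 − 7.5) = 2.57; fraction as HOCl = 1/(1 + 2.57) = 0.2801.
Free chlorine required for 2.59 ppm HOCl: 2.59 / 0.2801 = 9.247 ppm.
FC to add: 9.247 − 0.5 = 8.747 mg/L as Cl₂.
Cl₂ equivalent: 8.747 mg/L × 454,000 L = 3971 g.
Product at 59.1% available Cl: 3971 / 0.591 = 6720 g.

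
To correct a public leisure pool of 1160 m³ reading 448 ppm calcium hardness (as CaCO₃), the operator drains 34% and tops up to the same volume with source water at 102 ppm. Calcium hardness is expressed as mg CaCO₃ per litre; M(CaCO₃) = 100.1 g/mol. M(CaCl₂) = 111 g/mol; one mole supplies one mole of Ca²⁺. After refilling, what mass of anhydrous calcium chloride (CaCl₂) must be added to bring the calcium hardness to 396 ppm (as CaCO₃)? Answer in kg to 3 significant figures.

Volume: 1160 m³ = 1,160,000 L.
After draining 34% and refilling: 448 × 0.66 + 102 × 0.34 = 330.36 ppm.
Deficit to target: 396 − 330.36 = 65.64 mg/L.
As CaCO₃: 65.64 mg/L × 1,160,000 L = 76,140 g; ÷ 100.1 = 760.7 mol Ca²⁺.
Mass: 760.7 × 111 = 84,430 g.

84.4 kg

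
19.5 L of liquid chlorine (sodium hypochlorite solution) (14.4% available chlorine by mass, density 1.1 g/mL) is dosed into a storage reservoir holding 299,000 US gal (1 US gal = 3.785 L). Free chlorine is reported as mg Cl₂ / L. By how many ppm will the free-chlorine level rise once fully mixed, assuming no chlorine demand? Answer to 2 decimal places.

2.73 ppm

Volume: 299,000 US gal × 3.785 L/gal = 1,131,715 L.
Mass of solution: 19.5 L × 1000 mL/L × 1.1 g/mL = 21,450 g.
Available chlorine delivered: 21,450 g × 0.144 = 3089 g as Cl₂.
Concentration rise: 3089 g / 1,131,715 L = 2.729 mg/L = 2.73 ppm.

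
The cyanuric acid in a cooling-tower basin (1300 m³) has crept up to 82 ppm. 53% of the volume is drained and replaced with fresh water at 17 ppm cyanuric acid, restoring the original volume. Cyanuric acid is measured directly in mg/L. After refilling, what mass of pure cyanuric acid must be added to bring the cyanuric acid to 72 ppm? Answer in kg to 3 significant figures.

31.8 kg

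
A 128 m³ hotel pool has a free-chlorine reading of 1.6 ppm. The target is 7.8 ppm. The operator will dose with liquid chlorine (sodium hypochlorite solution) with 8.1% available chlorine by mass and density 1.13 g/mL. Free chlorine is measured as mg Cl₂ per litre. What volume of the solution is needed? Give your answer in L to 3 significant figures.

8.67 L

Volume: 128 m³ = 128,000 L.
Chlorine deficit: 7.8 − 1.6 = 6.2 ppm = 6.2 mg/L as Cl₂.
Cl₂ equivalent needed: 6.2 mg/L × 128,000 L = 793,600 mg = 793.6 g.
Product at 8.1% available chlorine: 793.6 / 0.081 = 9798 g.
Volume at density 1.13 g/mL: 9798 g ÷ 1.13 g/mL = 8670 mL.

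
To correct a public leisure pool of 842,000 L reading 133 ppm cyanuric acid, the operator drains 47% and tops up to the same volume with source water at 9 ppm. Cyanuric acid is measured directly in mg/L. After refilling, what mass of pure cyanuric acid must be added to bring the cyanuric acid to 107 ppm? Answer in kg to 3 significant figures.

27.2 kg

After draining 47% and refilling: 133 × 0.53 + 9 × 0.47 = 74.72 ppm.
Deficit to target: 107 − 74.72 = 32.28 mg/L.
Mass: 32.28 mg/L × 842,000 L = 27,180 g cyanuric acid.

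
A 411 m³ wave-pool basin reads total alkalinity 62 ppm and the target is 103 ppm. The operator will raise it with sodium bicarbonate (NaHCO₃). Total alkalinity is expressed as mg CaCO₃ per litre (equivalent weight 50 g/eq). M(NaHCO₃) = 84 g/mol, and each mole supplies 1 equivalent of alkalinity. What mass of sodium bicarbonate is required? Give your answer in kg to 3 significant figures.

Volume: 411 m³ = 411,000 L.
Alkalinity to add: (103 − 62) = 41 mg/L as CaCO₃ × 411,000 L = 16,850 g as CaCO₃.
Equivalents: 16,850 g ÷ 50 g/eq = 337 eq.
NaHCO₃ supplies 1 eq per mole → 337 mol.
Mass: 337 mol × 84 g/mol = 28,310 g.

28.3 kg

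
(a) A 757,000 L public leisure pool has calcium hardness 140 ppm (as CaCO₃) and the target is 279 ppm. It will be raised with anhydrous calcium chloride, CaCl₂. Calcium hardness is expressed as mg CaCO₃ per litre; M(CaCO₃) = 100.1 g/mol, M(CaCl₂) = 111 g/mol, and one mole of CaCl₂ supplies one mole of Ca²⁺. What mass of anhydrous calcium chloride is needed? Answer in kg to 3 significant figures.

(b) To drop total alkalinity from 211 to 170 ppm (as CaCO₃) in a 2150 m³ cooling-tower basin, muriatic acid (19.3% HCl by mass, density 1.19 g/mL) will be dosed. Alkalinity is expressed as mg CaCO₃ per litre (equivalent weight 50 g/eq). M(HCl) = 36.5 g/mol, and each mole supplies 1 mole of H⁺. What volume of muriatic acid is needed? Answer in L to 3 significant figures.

(a) 117 kg; (b) 280 L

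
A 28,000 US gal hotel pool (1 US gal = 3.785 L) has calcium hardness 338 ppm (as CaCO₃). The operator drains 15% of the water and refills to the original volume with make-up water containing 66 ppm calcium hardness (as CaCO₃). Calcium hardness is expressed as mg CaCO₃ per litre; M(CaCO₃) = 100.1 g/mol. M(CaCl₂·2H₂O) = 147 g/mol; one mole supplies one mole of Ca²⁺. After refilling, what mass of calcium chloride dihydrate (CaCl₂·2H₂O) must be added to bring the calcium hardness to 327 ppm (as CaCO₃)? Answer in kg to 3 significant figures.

4.64 kg

Volume: 28,000 US gal × 3.785 L/gal = 105,980 L.
After draining 15% and refilling: 338 × 0.85 + 66 × 0.15 = 297.2 ppm.
Deficit to target: 327 − 297.2 = 29.8 mg/L.
As CaCO₃: 29.8 mg/L × 105,980 L = 3158 g; ÷ 100.1 = 31.55 mol Ca²⁺.
Mass: 31.55 × 147 = 4638 g.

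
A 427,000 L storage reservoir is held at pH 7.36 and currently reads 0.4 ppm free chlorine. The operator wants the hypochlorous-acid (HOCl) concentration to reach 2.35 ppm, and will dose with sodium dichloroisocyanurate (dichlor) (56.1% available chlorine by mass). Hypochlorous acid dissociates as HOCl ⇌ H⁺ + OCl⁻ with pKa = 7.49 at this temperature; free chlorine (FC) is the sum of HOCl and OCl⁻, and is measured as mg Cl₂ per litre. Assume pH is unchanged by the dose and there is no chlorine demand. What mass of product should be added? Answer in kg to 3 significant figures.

2.81 kg

[OCl⁻]/[HOCl] = 10^(pH − pKa) = 10^(7.36 − 7.49) = 0.7413; fraction as HOCl = 1/(1 + 0.7413) = 0.5743.
Free chlorine required for 2.35 ppm HOCl: 2.35 / 0.5743 = 4.092 ppm.
FC to add: 4.092 − 0.4 = 3.692 mg/L as Cl₂.
Cl₂ equivalent: 3.692 mg/L × 427,000 L = 1577 g.
Product at 56.1% available Cl: 1577 / 0.561 = 2810 g.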